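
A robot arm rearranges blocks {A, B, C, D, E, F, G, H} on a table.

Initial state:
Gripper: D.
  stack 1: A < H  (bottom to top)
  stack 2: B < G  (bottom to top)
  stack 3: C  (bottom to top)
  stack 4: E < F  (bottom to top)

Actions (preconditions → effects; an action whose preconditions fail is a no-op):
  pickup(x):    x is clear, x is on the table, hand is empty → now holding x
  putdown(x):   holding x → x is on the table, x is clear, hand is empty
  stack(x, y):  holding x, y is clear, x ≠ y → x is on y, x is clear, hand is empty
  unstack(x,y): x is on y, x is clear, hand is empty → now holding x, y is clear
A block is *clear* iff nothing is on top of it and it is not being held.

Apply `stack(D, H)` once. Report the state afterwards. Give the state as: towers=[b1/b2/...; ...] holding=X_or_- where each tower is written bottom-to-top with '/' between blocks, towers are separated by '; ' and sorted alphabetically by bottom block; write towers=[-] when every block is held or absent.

towers=[A/H/D; B/G; C; E/F] holding=-

before: towers=[A/H; B/G; C; E/F] holding=D
pre[stack(D, H)]: holding(D) ✓, clear(H) ✓, D≠H ✓
all met → apply stack(D, H)
after:  towers=[A/H/D; B/G; C; E/F] holding=-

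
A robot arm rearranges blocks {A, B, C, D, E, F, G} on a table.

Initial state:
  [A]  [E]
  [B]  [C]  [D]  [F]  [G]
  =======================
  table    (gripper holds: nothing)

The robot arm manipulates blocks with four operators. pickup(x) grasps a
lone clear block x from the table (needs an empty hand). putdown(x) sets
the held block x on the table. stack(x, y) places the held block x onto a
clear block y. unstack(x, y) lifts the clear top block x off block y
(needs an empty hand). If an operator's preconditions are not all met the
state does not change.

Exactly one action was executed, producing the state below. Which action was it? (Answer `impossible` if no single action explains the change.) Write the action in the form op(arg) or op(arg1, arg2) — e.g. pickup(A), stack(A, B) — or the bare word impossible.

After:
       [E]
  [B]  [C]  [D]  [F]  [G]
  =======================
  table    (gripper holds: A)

unstack(A, B)

target: towers=[B; C/E; D; F; G] holding=A
         pickup(F) → towers=[B/A; C/E; D; G] holding=F
         pickup(G) → towers=[B/A; C/E; D; F] holding=G
         pickup(D) → towers=[B/A; C/E; F; G] holding=D
     unstack(A, B) → towers=[B; C/E; D; F; G] holding=A  ← match
     unstack(E, C) → towers=[B/A; C; D; F; G] holding=E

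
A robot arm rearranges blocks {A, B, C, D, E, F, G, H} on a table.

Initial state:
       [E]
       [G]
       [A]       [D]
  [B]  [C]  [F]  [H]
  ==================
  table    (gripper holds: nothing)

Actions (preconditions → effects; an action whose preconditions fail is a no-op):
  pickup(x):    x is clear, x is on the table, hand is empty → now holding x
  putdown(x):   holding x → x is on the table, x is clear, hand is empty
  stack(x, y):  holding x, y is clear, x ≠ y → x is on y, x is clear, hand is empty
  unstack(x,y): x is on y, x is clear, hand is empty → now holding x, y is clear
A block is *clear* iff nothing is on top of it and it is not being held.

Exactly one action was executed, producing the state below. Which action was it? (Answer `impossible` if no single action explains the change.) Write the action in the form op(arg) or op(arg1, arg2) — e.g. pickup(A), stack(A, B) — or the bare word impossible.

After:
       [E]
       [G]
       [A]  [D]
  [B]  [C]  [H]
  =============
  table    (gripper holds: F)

target: towers=[B; C/A/G/E; H/D] holding=F
     unstack(E, G) → towers=[B; C/A/G; F; H/D] holding=E
         pickup(B) → towers=[C/A/G/E; F; H/D] holding=B
         pickup(F) → towers=[B; C/A/G/E; H/D] holding=F  ← match
     unstack(D, H) → towers=[B; C/A/G/E; F; H] holding=D

pickup(F)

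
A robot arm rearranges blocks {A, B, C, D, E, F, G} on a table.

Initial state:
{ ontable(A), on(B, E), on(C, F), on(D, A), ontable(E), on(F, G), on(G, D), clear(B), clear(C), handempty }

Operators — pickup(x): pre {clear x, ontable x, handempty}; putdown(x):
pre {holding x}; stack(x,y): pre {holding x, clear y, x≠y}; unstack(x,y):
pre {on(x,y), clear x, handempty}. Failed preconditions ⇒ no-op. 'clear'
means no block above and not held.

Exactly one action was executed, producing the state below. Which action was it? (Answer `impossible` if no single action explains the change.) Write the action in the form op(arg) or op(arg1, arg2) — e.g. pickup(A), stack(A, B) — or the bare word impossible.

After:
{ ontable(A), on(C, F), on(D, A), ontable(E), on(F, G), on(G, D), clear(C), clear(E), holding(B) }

target: towers=[A/D/G/F/C; E] holding=B
     unstack(B, E) → towers=[A/D/G/F/C; E] holding=B  ← match
     unstack(C, F) → towers=[A/D/G/F; E/B] holding=C

unstack(B, E)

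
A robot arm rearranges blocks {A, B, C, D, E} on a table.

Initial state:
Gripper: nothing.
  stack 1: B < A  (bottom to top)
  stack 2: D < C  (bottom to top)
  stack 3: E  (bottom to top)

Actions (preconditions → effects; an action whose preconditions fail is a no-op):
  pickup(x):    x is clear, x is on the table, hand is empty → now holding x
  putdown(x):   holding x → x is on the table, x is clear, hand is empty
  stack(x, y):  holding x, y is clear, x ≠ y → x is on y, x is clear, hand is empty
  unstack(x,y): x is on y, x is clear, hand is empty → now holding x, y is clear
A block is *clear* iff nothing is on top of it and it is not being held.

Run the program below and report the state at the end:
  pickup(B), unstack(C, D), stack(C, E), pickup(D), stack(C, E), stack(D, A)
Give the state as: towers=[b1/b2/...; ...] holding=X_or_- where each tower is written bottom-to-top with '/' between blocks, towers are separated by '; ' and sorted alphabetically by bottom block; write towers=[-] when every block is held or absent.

towers=[B/A/D; E/C] holding=-

step 1 (pickup(B)) [no-op]: towers=[B/A; D/C; E] holding=-
step 2 (unstack(C, D)): towers=[B/A; D; E] holding=C
step 3 (stack(C, E)): towers=[B/A; D; E/C] holding=-
step 4 (pickup(D)): towers=[B/A; E/C] holding=D
step 5 (stack(C, E)) [no-op]: towers=[B/A; E/C] holding=D
step 6 (stack(D, A)): towers=[B/A/D; E/C] holding=-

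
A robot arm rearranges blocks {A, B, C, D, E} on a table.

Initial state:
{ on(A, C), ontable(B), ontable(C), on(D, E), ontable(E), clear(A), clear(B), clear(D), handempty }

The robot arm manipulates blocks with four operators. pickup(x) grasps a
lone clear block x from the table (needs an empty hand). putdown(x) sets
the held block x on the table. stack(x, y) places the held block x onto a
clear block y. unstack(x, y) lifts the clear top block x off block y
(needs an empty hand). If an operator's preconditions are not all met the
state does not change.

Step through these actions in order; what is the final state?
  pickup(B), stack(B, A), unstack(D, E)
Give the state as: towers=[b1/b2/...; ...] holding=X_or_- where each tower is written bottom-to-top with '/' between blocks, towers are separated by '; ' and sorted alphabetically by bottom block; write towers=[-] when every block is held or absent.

step 1 (pickup(B)): towers=[C/A; E/D] holding=B
step 2 (stack(B, A)): towers=[C/A/B; E/D] holding=-
step 3 (unstack(D, E)): towers=[C/A/B; E] holding=D

towers=[C/A/B; E] holding=D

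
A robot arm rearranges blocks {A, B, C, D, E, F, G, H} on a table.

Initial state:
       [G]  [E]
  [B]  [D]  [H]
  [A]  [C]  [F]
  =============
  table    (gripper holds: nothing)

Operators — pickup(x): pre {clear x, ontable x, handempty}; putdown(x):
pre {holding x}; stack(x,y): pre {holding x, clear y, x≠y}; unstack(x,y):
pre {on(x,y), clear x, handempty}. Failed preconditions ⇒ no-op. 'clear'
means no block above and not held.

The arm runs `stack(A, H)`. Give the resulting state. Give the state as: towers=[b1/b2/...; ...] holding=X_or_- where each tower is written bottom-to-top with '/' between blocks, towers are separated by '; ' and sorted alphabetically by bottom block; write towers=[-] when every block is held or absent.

towers=[A/B; C/D/G; F/H/E] holding=-

before: towers=[A/B; C/D/G; F/H/E] holding=-
pre[stack(A, H)]: holding(A) fail, clear(H) fail, A≠H ok
holding(A), clear(H) unmet → stack(A, H) is a no-op
after:  towers=[A/B; C/D/G; F/H/E] holding=-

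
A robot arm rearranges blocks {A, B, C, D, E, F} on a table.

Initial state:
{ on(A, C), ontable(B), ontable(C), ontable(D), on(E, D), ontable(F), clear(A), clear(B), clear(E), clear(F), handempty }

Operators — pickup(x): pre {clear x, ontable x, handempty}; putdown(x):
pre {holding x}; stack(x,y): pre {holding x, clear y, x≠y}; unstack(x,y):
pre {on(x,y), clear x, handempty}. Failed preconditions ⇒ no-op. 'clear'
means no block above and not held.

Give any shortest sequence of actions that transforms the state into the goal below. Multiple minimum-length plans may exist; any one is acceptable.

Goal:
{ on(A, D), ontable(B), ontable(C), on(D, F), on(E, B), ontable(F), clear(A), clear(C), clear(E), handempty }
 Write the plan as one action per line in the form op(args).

step 1 (unstack(E, D)): towers=[B; C/A; D; F] holding=E
step 2 (stack(E, B)): towers=[B/E; C/A; D; F] holding=-
step 3 (pickup(D)): towers=[B/E; C/A; F] holding=D
step 4 (stack(D, F)): towers=[B/E; C/A; F/D] holding=-
step 5 (unstack(A, C)): towers=[B/E; C; F/D] holding=A
step 6 (stack(A, D)): towers=[B/E; C; F/D/A] holding=-
goal check: towers=[B/E; C; F/D/A] holding=- — reached (length 6, optimal by BFS)

unstack(E, D)
stack(E, B)
pickup(D)
stack(D, F)
unstack(A, C)
stack(A, D)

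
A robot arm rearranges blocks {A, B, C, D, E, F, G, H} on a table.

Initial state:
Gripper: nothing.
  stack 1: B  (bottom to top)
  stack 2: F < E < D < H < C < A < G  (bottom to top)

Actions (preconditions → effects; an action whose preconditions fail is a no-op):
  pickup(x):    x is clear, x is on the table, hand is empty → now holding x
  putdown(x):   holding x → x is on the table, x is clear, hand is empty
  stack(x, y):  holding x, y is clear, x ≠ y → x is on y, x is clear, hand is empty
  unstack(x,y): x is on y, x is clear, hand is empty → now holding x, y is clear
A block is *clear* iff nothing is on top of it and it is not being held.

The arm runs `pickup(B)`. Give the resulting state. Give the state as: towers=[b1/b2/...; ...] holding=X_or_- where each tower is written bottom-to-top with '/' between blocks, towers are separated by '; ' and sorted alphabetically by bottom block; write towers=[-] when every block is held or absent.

towers=[F/E/D/H/C/A/G] holding=B

before: towers=[B; F/E/D/H/C/A/G] holding=-
pre[pickup(B)]: clear(B) ok, ontable(B) ok, handempty ok
all met → apply pickup(B)
after:  towers=[F/E/D/H/C/A/G] holding=B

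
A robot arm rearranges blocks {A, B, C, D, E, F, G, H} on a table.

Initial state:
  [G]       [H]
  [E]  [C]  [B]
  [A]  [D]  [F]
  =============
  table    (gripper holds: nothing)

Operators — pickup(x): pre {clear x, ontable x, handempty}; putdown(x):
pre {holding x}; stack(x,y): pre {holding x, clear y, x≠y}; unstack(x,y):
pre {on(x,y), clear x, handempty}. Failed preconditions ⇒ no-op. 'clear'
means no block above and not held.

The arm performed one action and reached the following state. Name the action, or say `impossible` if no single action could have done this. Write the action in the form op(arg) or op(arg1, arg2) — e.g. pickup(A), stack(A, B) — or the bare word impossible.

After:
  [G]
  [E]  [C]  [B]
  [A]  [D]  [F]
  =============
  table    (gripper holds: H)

target: towers=[A/E/G; D/C; F/B] holding=H
     unstack(G, E) → towers=[A/E; D/C; F/B/H] holding=G
     unstack(H, B) → towers=[A/E/G; D/C; F/B] holding=H  ← match
     unstack(C, D) → towers=[A/E/G; D; F/B/H] holding=C

unstack(H, B)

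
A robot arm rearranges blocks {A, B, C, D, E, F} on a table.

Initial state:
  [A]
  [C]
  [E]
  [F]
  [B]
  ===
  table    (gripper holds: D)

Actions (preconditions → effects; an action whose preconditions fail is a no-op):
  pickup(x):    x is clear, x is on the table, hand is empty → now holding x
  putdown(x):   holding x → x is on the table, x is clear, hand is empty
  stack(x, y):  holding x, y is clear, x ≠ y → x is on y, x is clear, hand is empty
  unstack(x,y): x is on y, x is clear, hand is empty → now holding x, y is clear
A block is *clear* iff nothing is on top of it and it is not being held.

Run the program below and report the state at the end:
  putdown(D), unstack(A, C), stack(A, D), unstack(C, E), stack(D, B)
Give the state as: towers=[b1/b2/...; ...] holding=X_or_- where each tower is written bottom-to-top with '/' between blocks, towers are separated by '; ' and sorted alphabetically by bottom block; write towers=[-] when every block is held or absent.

step 1 (putdown(D)): towers=[B/F/E/C/A; D] holding=-
step 2 (unstack(A, C)): towers=[B/F/E/C; D] holding=A
step 3 (stack(A, D)): towers=[B/F/E/C; D/A] holding=-
step 4 (unstack(C, E)): towers=[B/F/E; D/A] holding=C
step 5 (stack(D, B)) [no-op]: towers=[B/F/E; D/A] holding=C

towers=[B/F/E; D/A] holding=C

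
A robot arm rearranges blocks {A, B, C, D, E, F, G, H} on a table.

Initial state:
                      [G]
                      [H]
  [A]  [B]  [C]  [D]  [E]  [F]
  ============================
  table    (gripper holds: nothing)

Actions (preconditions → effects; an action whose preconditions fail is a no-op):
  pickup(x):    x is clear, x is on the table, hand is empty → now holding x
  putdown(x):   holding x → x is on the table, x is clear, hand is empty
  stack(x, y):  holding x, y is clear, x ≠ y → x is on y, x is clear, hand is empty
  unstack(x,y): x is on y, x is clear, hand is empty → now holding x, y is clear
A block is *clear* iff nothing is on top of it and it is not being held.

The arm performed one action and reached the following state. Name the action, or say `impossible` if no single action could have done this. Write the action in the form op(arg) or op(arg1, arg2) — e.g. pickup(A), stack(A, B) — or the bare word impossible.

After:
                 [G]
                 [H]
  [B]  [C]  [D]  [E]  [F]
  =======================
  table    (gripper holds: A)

target: towers=[B; C; D; E/H/G; F] holding=A
     unstack(G, H) → towers=[A; B; C; D; E/H; F] holding=G
         pickup(A) → towers=[B; C; D; E/H/G; F] holding=A  ← match
         pickup(B) → towers=[A; C; D; E/H/G; F] holding=B
         pickup(F) → towers=[A; B; C; D; E/H/G] holding=F
         pickup(D) → towers=[A; B; C; E/H/G; F] holding=D
         pickup(C) → towers=[A; B; D; E/H/G; F] holding=C

pickup(A)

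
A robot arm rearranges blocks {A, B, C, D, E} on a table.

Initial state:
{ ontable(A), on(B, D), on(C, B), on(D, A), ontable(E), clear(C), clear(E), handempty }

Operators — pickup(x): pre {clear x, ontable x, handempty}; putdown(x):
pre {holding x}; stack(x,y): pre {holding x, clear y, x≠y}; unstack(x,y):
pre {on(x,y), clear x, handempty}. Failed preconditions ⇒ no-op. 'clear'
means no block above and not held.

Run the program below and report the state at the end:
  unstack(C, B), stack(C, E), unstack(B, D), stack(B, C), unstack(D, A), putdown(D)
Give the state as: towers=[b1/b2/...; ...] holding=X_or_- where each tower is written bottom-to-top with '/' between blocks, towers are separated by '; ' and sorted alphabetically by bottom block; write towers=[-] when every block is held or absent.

towers=[A; D; E/C/B] holding=-

step 1 (unstack(C, B)): towers=[A/D/B; E] holding=C
step 2 (stack(C, E)): towers=[A/D/B; E/C] holding=-
step 3 (unstack(B, D)): towers=[A/D; E/C] holding=B
step 4 (stack(B, C)): towers=[A/D; E/C/B] holding=-
step 5 (unstack(D, A)): towers=[A; E/C/B] holding=D
step 6 (putdown(D)): towers=[A; D; E/C/B] holding=-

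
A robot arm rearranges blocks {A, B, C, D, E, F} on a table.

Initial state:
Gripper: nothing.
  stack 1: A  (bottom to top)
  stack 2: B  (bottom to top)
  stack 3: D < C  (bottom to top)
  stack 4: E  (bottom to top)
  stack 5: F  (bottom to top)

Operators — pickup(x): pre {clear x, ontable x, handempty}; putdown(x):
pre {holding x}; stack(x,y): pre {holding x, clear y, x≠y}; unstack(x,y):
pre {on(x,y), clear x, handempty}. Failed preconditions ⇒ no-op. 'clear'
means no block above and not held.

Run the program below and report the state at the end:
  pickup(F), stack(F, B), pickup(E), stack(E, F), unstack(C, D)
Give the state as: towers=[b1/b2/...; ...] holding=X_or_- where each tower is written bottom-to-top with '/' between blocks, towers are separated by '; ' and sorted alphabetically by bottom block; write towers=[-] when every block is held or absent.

step 1 (pickup(F)): towers=[A; B; D/C; E] holding=F
step 2 (stack(F, B)): towers=[A; B/F; D/C; E] holding=-
step 3 (pickup(E)): towers=[A; B/F; D/C] holding=E
step 4 (stack(E, F)): towers=[A; B/F/E; D/C] holding=-
step 5 (unstack(C, D)): towers=[A; B/F/E; D] holding=C

towers=[A; B/F/E; D] holding=C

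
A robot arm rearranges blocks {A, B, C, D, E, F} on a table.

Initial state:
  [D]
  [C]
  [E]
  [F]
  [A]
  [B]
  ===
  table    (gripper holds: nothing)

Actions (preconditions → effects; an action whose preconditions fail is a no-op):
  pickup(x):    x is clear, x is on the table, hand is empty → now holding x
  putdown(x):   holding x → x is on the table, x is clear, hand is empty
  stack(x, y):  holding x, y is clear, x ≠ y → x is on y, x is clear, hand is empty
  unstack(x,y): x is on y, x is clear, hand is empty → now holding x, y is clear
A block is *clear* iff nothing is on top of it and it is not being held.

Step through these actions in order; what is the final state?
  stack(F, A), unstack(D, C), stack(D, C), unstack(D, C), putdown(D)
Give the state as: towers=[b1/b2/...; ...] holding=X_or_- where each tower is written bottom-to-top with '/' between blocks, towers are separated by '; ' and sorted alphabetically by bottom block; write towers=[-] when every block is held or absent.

towers=[B/A/F/E/C; D] holding=-

step 1 (stack(F, A)) [no-op]: towers=[B/A/F/E/C/D] holding=-
step 2 (unstack(D, C)): towers=[B/A/F/E/C] holding=D
step 3 (stack(D, C)): towers=[B/A/F/E/C/D] holding=-
step 4 (unstack(D, C)): towers=[B/A/F/E/C] holding=D
step 5 (putdown(D)): towers=[B/A/F/E/C; D] holding=-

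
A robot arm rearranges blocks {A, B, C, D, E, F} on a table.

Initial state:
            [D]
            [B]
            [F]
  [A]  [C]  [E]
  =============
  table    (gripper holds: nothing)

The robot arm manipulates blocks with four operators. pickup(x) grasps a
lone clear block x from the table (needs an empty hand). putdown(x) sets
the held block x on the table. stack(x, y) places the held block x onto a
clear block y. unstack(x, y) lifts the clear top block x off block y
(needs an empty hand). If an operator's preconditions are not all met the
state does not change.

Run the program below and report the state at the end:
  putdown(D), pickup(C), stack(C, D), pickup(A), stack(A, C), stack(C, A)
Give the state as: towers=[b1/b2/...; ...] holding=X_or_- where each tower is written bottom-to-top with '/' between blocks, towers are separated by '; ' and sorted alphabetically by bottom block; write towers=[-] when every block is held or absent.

step 1 (putdown(D)) [no-op]: towers=[A; C; E/F/B/D] holding=-
step 2 (pickup(C)): towers=[A; E/F/B/D] holding=C
step 3 (stack(C, D)): towers=[A; E/F/B/D/C] holding=-
step 4 (pickup(A)): towers=[E/F/B/D/C] holding=A
step 5 (stack(A, C)): towers=[E/F/B/D/C/A] holding=-
step 6 (stack(C, A)) [no-op]: towers=[E/F/B/D/C/A] holding=-

towers=[E/F/B/D/C/A] holding=-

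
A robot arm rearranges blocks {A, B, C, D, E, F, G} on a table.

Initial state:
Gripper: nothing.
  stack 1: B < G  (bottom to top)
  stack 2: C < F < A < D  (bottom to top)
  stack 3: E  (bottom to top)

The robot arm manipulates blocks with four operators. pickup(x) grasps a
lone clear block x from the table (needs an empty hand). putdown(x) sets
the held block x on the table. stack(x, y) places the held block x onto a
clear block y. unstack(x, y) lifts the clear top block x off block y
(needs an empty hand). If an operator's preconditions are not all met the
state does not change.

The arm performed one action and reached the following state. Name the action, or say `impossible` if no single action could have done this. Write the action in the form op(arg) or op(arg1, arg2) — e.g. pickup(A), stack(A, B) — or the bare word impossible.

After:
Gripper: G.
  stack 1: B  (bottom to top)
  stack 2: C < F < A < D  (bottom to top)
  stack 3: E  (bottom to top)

target: towers=[B; C/F/A/D; E] holding=G
     unstack(G, B) → towers=[B; C/F/A/D; E] holding=G  ← match
     unstack(D, A) → towers=[B/G; C/F/A; E] holding=D
         pickup(E) → towers=[B/G; C/F/A/D] holding=E

unstack(G, B)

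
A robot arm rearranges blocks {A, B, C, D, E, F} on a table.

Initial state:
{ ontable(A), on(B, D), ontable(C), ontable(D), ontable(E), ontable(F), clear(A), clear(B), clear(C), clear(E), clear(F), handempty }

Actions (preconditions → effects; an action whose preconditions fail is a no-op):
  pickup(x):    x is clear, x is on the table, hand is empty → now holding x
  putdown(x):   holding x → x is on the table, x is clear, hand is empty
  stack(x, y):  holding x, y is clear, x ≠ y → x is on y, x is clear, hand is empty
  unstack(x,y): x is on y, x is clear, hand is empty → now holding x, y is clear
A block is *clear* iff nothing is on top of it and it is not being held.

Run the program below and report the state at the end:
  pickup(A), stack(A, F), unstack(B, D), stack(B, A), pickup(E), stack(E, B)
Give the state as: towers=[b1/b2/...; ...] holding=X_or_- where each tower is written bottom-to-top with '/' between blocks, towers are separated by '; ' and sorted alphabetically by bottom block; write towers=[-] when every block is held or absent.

step 1 (pickup(A)): towers=[C; D/B; E; F] holding=A
step 2 (stack(A, F)): towers=[C; D/B; E; F/A] holding=-
step 3 (unstack(B, D)): towers=[C; D; E; F/A] holding=B
step 4 (stack(B, A)): towers=[C; D; E; F/A/B] holding=-
step 5 (pickup(E)): towers=[C; D; F/A/B] holding=E
step 6 (stack(E, B)): towers=[C; D; F/A/B/E] holding=-

towers=[C; D; F/A/B/E] holding=-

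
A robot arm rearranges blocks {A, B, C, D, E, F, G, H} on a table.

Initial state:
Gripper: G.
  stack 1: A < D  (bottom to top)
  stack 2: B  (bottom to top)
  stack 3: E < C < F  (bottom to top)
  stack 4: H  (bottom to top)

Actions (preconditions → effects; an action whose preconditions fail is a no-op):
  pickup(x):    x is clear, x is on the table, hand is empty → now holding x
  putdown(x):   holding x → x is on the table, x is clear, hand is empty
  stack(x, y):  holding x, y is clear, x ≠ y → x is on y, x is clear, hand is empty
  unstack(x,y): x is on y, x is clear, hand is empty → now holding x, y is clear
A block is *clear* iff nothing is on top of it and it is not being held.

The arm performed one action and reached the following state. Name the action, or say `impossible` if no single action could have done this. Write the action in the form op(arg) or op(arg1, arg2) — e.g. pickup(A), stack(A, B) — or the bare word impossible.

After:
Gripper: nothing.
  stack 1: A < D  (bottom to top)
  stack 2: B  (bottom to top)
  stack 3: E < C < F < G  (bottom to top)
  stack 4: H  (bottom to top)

target: towers=[A/D; B; E/C/F/G; H] holding=-
        putdown(G) → towers=[A/D; B; E/C/F; G; H] holding=-
       stack(G, H) → towers=[A/D; B; E/C/F; H/G] holding=-
       stack(G, B) → towers=[A/D; B/G; E/C/F; H] holding=-
       stack(G, F) → towers=[A/D; B; E/C/F/G; H] holding=-  ← match
       stack(G, D) → towers=[A/D/G; B; E/C/F; H] holding=-

stack(G, F)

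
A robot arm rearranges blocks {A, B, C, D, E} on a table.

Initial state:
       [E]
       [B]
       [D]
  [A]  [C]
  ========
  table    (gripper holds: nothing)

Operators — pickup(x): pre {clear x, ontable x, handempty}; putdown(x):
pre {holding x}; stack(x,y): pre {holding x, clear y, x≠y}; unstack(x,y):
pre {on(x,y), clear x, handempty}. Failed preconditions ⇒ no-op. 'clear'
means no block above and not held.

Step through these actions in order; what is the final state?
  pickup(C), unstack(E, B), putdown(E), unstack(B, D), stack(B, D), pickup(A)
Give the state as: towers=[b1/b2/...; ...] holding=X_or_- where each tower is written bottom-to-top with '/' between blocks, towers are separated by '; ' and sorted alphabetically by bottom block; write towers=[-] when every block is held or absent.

step 1 (pickup(C)) [no-op]: towers=[A; C/D/B/E] holding=-
step 2 (unstack(E, B)): towers=[A; C/D/B] holding=E
step 3 (putdown(E)): towers=[A; C/D/B; E] holding=-
step 4 (unstack(B, D)): towers=[A; C/D; E] holding=B
step 5 (stack(B, D)): towers=[A; C/D/B; E] holding=-
step 6 (pickup(A)): towers=[C/D/B; E] holding=A

towers=[C/D/B; E] holding=A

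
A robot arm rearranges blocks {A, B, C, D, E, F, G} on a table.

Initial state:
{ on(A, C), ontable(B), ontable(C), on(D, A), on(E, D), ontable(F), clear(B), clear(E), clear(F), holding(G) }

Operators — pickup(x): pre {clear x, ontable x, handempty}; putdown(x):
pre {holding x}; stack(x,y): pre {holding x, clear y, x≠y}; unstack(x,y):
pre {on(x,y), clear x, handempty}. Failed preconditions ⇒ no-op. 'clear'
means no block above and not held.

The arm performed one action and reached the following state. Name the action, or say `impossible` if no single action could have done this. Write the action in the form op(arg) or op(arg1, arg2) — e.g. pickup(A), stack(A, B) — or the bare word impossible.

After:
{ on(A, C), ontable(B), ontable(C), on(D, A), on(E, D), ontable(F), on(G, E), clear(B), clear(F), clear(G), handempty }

stack(G, E)

target: towers=[B; C/A/D/E/G; F] holding=-
        putdown(G) → towers=[B; C/A/D/E; F; G] holding=-
       stack(G, B) → towers=[B/G; C/A/D/E; F] holding=-
       stack(G, F) → towers=[B; C/A/D/E; F/G] holding=-
       stack(G, E) → towers=[B; C/A/D/E/G; F] holding=-  ← match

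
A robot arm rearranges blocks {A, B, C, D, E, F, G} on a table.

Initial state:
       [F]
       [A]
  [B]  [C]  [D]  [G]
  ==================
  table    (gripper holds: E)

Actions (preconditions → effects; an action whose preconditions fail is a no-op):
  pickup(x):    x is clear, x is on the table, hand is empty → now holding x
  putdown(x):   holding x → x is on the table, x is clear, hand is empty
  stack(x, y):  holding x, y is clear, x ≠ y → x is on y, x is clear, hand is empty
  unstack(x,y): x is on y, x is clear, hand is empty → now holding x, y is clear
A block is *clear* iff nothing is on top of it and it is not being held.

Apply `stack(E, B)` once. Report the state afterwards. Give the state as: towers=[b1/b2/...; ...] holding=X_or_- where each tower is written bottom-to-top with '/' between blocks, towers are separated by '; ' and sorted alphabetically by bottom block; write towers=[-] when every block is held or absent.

towers=[B/E; C/A/F; D; G] holding=-

before: towers=[B; C/A/F; D; G] holding=E
pre[stack(E, B)]: holding(E) yes, clear(B) yes, E≠B yes
all met → apply stack(E, B)
after:  towers=[B/E; C/A/F; D; G] holding=-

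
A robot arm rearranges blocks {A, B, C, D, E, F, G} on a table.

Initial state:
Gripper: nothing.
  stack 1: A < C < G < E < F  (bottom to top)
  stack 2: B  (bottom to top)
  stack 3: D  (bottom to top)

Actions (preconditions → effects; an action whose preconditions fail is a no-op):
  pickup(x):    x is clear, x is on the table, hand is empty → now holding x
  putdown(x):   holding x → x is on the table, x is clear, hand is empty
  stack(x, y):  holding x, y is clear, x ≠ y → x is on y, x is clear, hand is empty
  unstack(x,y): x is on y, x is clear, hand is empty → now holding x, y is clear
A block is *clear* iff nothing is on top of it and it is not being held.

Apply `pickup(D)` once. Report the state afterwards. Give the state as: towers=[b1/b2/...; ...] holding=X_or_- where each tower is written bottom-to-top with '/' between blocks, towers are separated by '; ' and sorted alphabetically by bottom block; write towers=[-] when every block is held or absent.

before: towers=[A/C/G/E/F; B; D] holding=-
pre[pickup(D)]: clear(D) ok, ontable(D) ok, handempty ok
all met → apply pickup(D)
after:  towers=[A/C/G/E/F; B] holding=D

towers=[A/C/G/E/F; B] holding=D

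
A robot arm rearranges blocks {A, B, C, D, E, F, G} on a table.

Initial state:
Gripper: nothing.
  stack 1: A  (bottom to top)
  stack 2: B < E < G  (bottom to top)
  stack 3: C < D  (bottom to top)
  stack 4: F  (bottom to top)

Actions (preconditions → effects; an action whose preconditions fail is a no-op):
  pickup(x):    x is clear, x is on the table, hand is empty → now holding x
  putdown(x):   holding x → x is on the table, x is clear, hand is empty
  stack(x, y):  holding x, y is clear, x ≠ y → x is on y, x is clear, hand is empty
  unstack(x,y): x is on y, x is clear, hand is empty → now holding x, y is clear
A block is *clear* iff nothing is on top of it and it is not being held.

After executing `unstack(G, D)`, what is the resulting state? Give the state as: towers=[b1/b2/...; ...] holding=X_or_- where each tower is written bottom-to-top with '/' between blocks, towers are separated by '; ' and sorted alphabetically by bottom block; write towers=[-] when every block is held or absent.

towers=[A; B/E/G; C/D; F] holding=-

before: towers=[A; B/E/G; C/D; F] holding=-
pre[unstack(G, D)]: on(G,D) ✗, clear(G) ✓, handempty ✓
on(G,D) unmet → unstack(G, D) is a no-op
after:  towers=[A; B/E/G; C/D; F] holding=-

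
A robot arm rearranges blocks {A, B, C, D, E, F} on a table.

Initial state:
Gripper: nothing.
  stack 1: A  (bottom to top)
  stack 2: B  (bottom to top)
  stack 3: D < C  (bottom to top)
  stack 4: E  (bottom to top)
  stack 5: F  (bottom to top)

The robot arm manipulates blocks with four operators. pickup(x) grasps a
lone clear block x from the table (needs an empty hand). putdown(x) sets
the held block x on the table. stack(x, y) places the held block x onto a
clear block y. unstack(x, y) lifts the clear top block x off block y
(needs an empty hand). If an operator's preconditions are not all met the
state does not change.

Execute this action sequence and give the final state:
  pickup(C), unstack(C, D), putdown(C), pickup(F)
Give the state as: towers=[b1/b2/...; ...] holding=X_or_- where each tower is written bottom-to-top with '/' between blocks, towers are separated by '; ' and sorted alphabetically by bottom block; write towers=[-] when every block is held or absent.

step 1 (pickup(C)) [no-op]: towers=[A; B; D/C; E; F] holding=-
step 2 (unstack(C, D)): towers=[A; B; D; E; F] holding=C
step 3 (putdown(C)): towers=[A; B; C; D; E; F] holding=-
step 4 (pickup(F)): towers=[A; B; C; D; E] holding=F

towers=[A; B; C; D; E] holding=F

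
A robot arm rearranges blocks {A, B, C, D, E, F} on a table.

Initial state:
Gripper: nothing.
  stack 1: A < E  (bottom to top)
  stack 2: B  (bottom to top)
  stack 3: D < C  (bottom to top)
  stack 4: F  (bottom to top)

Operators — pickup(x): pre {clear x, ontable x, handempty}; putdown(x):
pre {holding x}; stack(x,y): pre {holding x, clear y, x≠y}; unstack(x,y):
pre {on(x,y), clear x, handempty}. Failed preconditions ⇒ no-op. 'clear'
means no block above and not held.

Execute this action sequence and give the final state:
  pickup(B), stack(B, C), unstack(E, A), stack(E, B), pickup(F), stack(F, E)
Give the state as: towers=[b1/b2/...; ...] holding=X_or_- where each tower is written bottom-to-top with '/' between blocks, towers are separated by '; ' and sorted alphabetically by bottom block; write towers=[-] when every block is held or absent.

step 1 (pickup(B)): towers=[A/E; D/C; F] holding=B
step 2 (stack(B, C)): towers=[A/E; D/C/B; F] holding=-
step 3 (unstack(E, A)): towers=[A; D/C/B; F] holding=E
step 4 (stack(E, B)): towers=[A; D/C/B/E; F] holding=-
step 5 (pickup(F)): towers=[A; D/C/B/E] holding=F
step 6 (stack(F, E)): towers=[A; D/C/B/E/F] holding=-

towers=[A; D/C/B/E/F] holding=-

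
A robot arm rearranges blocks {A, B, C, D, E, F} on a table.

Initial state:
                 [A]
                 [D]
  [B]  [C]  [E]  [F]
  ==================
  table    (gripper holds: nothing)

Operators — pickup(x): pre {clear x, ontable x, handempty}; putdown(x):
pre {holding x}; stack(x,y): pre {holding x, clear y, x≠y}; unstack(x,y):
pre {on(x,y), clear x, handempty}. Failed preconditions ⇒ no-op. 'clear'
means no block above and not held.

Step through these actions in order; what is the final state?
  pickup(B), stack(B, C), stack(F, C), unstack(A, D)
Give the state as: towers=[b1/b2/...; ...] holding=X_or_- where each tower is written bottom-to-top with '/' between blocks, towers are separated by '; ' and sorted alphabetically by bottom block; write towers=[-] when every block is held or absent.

towers=[C/B; E; F/D] holding=A

step 1 (pickup(B)): towers=[C; E; F/D/A] holding=B
step 2 (stack(B, C)): towers=[C/B; E; F/D/A] holding=-
step 3 (stack(F, C)) [no-op]: towers=[C/B; E; F/D/A] holding=-
step 4 (unstack(A, D)): towers=[C/B; E; F/D] holding=A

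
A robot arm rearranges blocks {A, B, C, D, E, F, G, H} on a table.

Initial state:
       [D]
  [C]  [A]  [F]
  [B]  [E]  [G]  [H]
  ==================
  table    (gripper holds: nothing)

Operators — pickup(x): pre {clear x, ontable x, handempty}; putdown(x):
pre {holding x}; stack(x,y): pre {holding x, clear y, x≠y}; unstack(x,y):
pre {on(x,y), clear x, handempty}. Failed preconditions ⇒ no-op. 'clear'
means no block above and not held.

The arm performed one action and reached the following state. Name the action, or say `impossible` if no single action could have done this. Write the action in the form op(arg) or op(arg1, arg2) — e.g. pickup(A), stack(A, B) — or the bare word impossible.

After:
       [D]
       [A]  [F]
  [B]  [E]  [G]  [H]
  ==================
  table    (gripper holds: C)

unstack(C, B)

target: towers=[B; E/A/D; G/F; H] holding=C
         pickup(H) → towers=[B/C; E/A/D; G/F] holding=H
     unstack(F, G) → towers=[B/C; E/A/D; G; H] holding=F
     unstack(D, A) → towers=[B/C; E/A; G/F; H] holding=D
     unstack(C, B) → towers=[B; E/A/D; G/F; H] holding=C  ← match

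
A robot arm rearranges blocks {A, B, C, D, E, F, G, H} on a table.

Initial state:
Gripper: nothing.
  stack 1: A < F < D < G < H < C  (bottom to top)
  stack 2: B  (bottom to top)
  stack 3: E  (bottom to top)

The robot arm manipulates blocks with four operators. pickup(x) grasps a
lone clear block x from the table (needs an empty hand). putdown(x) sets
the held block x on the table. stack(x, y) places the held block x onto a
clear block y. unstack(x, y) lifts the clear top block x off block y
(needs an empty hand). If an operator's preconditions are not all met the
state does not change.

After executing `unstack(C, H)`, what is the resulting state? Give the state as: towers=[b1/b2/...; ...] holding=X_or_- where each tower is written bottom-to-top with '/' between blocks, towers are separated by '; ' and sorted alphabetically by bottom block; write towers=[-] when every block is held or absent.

before: towers=[A/F/D/G/H/C; B; E] holding=-
pre[unstack(C, H)]: on(C,H) ok, clear(C) ok, handempty ok
all met → apply unstack(C, H)
after:  towers=[A/F/D/G/H; B; E] holding=C

towers=[A/F/D/G/H; B; E] holding=C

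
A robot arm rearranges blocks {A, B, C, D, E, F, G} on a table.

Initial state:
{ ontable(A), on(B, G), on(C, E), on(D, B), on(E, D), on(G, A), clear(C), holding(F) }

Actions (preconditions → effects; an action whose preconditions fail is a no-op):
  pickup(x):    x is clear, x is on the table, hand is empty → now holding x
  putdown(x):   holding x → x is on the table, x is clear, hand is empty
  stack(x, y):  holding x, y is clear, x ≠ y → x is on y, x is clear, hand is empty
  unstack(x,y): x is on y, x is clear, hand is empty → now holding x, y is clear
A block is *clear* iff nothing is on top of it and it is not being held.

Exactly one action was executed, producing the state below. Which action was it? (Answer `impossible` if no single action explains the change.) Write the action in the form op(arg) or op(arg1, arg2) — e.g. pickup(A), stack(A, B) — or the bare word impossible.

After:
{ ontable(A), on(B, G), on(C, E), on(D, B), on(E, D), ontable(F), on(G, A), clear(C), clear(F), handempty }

putdown(F)

target: towers=[A/G/B/D/E/C; F] holding=-
        putdown(F) → towers=[A/G/B/D/E/C; F] holding=-  ← match
       stack(F, C) → towers=[A/G/B/D/E/C/F] holding=-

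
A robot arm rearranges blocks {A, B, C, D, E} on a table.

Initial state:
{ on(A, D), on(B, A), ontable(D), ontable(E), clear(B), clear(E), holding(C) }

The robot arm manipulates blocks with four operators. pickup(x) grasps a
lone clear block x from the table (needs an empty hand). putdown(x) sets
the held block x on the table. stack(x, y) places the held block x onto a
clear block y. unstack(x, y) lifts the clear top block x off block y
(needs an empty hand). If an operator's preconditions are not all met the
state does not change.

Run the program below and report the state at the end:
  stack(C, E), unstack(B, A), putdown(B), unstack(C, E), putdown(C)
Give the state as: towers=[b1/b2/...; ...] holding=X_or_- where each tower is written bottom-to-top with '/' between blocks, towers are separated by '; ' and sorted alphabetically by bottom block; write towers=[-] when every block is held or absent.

step 1 (stack(C, E)): towers=[D/A/B; E/C] holding=-
step 2 (unstack(B, A)): towers=[D/A; E/C] holding=B
step 3 (putdown(B)): towers=[B; D/A; E/C] holding=-
step 4 (unstack(C, E)): towers=[B; D/A; E] holding=C
step 5 (putdown(C)): towers=[B; C; D/A; E] holding=-

towers=[B; C; D/A; E] holding=-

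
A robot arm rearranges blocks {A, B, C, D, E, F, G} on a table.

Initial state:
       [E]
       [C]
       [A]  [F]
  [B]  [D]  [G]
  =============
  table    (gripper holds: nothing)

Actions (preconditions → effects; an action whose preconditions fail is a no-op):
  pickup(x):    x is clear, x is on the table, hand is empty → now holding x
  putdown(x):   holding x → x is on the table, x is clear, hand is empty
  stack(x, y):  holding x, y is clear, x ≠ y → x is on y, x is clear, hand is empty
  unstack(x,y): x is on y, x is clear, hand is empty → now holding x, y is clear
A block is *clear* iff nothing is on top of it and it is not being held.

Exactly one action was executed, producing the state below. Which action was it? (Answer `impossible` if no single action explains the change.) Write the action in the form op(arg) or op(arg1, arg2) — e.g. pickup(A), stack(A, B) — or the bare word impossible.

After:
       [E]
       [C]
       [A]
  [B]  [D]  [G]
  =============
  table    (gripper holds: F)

target: towers=[B; D/A/C/E; G] holding=F
         pickup(B) → towers=[D/A/C/E; G/F] holding=B
     unstack(F, G) → towers=[B; D/A/C/E; G] holding=F  ← match
     unstack(E, C) → towers=[B; D/A/C; G/F] holding=E

unstack(F, G)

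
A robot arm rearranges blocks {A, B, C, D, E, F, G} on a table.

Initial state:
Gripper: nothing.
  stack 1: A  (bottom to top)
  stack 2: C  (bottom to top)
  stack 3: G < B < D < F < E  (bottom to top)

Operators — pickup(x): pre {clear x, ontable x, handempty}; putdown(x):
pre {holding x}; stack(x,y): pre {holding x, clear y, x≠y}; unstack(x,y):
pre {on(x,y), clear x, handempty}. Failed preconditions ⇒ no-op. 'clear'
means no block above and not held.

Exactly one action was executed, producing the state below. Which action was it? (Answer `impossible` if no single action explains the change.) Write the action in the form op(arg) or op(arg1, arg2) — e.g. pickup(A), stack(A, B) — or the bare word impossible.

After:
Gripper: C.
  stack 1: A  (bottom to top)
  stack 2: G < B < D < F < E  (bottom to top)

target: towers=[A; G/B/D/F/E] holding=C
         pickup(A) → towers=[C; G/B/D/F/E] holding=A
     unstack(E, F) → towers=[A; C; G/B/D/F] holding=E
         pickup(C) → towers=[A; G/B/D/F/E] holding=C  ← match

pickup(C)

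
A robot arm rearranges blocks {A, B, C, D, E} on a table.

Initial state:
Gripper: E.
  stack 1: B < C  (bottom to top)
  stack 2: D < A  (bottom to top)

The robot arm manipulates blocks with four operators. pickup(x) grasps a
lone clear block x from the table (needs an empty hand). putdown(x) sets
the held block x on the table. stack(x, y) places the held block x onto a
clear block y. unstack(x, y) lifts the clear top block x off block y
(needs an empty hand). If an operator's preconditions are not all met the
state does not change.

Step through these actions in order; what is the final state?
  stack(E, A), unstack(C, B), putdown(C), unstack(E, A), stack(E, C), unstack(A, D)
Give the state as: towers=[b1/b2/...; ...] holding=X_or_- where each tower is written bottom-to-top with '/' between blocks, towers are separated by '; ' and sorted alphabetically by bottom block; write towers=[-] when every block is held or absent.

step 1 (stack(E, A)): towers=[B/C; D/A/E] holding=-
step 2 (unstack(C, B)): towers=[B; D/A/E] holding=C
step 3 (putdown(C)): towers=[B; C; D/A/E] holding=-
step 4 (unstack(E, A)): towers=[B; C; D/A] holding=E
step 5 (stack(E, C)): towers=[B; C/E; D/A] holding=-
step 6 (unstack(A, D)): towers=[B; C/E; D] holding=A

towers=[B; C/E; D] holding=A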